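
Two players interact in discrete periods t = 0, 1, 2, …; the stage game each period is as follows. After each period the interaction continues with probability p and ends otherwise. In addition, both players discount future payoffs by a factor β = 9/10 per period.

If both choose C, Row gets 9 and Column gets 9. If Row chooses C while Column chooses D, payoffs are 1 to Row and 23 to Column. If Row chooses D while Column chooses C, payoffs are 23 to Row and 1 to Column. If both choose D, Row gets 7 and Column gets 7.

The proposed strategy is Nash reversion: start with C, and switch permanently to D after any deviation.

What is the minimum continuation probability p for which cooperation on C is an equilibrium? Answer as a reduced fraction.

35/36

Expected continuation weight on next period's payoff is β·p = 9/10·p, which plays the role of the discount factor.
Cooperation requires 9/10·p ≥ (23−9)/(23−7) = 7/8, hence p ≥ 35/36.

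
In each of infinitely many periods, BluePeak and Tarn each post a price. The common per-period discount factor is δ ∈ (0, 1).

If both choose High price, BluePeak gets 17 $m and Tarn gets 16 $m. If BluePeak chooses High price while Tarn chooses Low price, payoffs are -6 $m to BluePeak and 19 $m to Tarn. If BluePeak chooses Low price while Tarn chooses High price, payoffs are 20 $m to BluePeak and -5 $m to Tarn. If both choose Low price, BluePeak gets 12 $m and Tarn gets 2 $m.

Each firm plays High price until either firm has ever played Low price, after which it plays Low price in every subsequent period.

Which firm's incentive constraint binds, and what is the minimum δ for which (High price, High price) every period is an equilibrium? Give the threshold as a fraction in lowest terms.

For BluePeak: deviation gain 20−17 = 3, per-period punishment loss 17−12 = 5. IC gives δ ≥ 3/8.
For Tarn: gain 3, loss 14 per period, so δ ≥ 3/17.
The tighter constraint is BluePeak's, so cooperation needs δ ≥ 3/8.

BluePeak; δ ≥ 3/8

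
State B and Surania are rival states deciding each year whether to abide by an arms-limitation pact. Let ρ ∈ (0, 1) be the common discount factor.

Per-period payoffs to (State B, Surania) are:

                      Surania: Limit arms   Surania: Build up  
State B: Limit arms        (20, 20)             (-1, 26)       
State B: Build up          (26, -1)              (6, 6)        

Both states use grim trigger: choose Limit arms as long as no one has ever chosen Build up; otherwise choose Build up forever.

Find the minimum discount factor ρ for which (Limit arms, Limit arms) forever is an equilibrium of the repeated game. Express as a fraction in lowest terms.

20/(1−ρ) ≥ 26 + 6ρ/(1−ρ)
20 ≥ 26 − 20ρ
ρ ≥ 6/20 = 3/10.

3/10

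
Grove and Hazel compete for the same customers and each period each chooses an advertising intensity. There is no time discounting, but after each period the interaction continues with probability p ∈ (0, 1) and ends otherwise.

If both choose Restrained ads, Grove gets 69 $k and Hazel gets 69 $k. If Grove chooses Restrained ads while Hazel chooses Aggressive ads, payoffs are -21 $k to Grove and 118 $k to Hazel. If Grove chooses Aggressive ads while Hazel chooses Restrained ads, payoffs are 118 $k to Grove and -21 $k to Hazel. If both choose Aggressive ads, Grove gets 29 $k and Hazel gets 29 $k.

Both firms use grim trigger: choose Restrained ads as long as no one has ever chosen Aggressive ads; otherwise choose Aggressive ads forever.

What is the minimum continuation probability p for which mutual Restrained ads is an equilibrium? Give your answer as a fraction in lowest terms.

49/89

Expected cooperation value is 69 + p·69 + p²·69 + … = 69/(1−p); deviation gives 118 + p·29/(1−p).
69 ≥ 118(1−p) + 29p ⇒ 89p ≥ 49 ⇒ p ≥ 49/89.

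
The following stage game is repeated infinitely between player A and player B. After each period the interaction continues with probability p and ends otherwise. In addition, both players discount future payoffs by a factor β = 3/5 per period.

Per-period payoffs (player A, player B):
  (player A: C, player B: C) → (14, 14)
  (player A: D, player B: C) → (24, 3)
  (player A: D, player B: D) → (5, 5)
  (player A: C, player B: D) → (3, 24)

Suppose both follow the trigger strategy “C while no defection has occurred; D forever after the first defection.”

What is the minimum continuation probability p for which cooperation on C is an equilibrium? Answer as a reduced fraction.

Expected continuation weight on next period's payoff is β·p = 3/5·p, which plays the role of the discount factor.
Cooperation requires 3/5·p ≥ (24−14)/(24−5) = 10/19, hence p ≥ 50/57.

50/57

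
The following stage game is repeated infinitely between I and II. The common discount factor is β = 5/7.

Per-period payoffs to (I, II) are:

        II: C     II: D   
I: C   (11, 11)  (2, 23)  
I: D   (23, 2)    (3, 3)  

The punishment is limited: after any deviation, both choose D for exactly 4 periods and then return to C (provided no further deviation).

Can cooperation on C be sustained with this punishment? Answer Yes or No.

Comparing payoff streams over the 5 periods until play realigns: cooperate → 11(1+β+…+β^4); deviate → 23 + 3(β+…+β^4).
Cooperation is sustained iff (11−3)(β+…+β^4) ≥ 23−11.
β+…+β^4 = 5/7·(1−(5/7)^4)/(1−5/7) = 1.8492, and (23−11)/(11−3) = 1.5000.
1.8492 ≥ 1.5000, so cooperation is sustainable.

Yes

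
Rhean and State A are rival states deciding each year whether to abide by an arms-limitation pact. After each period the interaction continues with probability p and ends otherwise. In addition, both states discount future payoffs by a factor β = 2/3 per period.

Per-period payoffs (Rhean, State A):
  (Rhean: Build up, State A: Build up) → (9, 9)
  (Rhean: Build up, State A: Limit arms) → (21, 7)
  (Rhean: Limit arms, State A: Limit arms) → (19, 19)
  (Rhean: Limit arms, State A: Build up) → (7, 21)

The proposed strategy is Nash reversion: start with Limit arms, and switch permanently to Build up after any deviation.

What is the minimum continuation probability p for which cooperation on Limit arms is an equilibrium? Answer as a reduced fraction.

With continuation probability p and discount β, the effective per-period discount factor is βp.
Grim-trigger IC: βp ≥ (21−19)/(21−9) = 1/6.
So p ≥ (1/6)/(2/3) = 1/4.

1/4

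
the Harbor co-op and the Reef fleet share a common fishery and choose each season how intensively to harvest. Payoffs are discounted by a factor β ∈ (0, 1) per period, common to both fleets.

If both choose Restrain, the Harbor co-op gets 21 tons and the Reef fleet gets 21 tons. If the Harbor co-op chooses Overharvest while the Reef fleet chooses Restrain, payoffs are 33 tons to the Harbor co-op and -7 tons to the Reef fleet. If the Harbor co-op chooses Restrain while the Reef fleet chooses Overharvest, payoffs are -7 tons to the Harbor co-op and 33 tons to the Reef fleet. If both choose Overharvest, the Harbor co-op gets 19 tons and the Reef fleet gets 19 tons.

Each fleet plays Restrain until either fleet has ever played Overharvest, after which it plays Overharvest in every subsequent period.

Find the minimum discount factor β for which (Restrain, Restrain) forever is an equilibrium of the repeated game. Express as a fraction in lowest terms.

6/7

Under grim trigger the critical discount factor is (T−C)/(T−P) with T = 33, C = 21, P = 19.
β* = (33−21)/(33−19) = 12/14 = 6/7.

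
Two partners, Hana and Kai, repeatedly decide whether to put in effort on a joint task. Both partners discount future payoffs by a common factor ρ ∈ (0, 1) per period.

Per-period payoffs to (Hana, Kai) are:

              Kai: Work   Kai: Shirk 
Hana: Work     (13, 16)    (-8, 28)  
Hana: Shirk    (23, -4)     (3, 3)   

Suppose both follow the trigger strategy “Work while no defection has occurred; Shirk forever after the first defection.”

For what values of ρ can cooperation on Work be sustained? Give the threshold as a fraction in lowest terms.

1/2

Hana's threshold: (23−13)/(23−3) = 1/2.
Kai's threshold: (28−16)/(28−3) = 12/25.
1/2 > 12/25, so Hana binds and ρ* = 1/2.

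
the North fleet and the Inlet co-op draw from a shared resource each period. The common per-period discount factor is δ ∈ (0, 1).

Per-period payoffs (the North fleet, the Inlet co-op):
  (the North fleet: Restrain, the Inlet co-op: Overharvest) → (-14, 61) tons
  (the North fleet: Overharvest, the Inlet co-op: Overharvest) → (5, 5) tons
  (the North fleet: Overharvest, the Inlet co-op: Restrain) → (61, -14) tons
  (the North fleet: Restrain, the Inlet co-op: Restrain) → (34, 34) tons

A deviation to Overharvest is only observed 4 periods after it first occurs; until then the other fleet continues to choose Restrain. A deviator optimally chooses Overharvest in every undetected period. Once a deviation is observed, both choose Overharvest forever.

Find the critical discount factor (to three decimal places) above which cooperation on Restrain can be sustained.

0.833

Deviating for the 4 undetected periods gains 61−34 = 27 per period over cooperation, then loses 34−5 = 29 per period forever once punishment starts.
Gain: 27(1 + δ + … + δ^3); loss: 29·δ^4/(1−δ).
No profitable deviation ⇔ 27(1−δ^4) ≤ 29·δ^4, i.e. δ^4 ≥ 27/(27+29) = 27/56.
Hence δ ≥ (27/56)^(1/4) ≈ 0.833.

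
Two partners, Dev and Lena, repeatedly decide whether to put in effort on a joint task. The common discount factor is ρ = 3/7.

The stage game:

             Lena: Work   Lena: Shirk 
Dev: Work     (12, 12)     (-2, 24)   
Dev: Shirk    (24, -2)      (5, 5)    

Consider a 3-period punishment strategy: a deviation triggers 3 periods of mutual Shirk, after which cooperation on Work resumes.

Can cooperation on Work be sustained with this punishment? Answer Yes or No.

A one-shot deviation gives 24 now, then 5 for 3 periods, then back to 12.
Gain from deviating: (24−12) today; loss: (12−5) in each of the next 3 periods.
No-deviation condition: (12−5)(ρ+…+ρ^3) ≥ 24−12, i.e. ρ+…+ρ^3 ≥ 12/7.
At ρ = 3/7: ρ+…+ρ^3 = 0.6910 < 1.7143.
So cooperation is not sustainable.

No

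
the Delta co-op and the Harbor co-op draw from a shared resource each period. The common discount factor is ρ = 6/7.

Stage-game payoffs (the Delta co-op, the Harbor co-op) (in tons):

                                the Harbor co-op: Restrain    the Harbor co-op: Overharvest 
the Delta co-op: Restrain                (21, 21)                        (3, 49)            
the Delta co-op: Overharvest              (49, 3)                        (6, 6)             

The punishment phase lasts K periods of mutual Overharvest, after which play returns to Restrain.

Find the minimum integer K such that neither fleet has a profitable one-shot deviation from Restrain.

Need Σ_{k=1}^{K} ρ^k ≥ (49−21)/(21−6) = 1.8667 at ρ = 6/7.
At K = 2 the sum is 1.5918 < 1.8667; at K = 3 it is 2.2216 ≥ 1.8667.
So the minimum punishment length is K = 3.

3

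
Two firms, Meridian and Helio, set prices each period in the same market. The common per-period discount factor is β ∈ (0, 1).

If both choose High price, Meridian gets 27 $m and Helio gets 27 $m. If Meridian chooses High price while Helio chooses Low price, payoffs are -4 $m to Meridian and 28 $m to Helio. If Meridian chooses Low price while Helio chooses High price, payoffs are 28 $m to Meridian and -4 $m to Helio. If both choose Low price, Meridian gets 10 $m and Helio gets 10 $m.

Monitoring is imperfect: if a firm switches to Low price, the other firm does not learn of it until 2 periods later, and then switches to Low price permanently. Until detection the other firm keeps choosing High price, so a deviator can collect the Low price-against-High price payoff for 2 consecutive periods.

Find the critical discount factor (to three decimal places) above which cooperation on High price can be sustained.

Deviating for the 2 undetected periods gains 28−27 = 1 per period over cooperation, then loses 27−10 = 17 per period forever once punishment starts.
Gain: 1(1 + β + … + β^1); loss: 17·β^2/(1−β).
No profitable deviation ⇔ 1(1−β^2) ≤ 17·β^2, i.e. β^2 ≥ 1/(1+17) = 1/18.
Hence β ≥ (1/18)^(1/2) ≈ 0.236.

0.236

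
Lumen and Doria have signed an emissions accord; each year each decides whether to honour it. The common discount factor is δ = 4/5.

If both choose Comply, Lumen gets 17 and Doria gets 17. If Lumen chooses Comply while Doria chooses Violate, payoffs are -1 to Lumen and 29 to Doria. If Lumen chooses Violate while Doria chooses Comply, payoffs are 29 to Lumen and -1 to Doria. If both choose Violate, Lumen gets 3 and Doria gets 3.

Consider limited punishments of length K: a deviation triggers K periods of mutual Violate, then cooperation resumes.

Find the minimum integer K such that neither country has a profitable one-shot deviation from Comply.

2

No profitable deviation requires (17−3)(δ+…+δ^K) ≥ 29−17, i.e. δ+…+δ^K ≥ 6/7 ≈ 0.8571.
With δ = 4/5, the partial sums are K=1: 0.8000, K=2: 1.4400.
K = 2 is the first length at which the sum reaches 0.8571.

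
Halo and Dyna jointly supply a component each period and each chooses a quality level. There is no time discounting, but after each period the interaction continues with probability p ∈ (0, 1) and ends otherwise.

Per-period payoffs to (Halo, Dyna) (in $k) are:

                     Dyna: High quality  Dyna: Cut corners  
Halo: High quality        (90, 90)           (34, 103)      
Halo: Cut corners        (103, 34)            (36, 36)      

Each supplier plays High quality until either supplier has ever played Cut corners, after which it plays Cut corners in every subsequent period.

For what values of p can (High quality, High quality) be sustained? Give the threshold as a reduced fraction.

Expected cooperation value is 90 + p·90 + p²·90 + … = 90/(1−p); deviation gives 103 + p·36/(1−p).
90 ≥ 103(1−p) + 36p ⇒ 67p ≥ 13 ⇒ p ≥ 13/67.

13/67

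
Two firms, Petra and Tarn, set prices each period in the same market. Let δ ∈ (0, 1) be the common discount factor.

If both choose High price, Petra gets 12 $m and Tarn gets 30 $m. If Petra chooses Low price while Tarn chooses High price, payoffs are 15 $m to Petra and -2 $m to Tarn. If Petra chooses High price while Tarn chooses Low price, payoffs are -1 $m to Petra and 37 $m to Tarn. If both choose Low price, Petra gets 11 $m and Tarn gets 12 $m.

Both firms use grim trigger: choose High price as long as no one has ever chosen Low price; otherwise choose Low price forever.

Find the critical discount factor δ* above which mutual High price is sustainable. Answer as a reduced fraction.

Petra's threshold: (15−12)/(15−11) = 3/4.
Tarn's threshold: (37−30)/(37−12) = 7/25.
3/4 > 7/25, so Petra binds and δ* = 3/4.

3/4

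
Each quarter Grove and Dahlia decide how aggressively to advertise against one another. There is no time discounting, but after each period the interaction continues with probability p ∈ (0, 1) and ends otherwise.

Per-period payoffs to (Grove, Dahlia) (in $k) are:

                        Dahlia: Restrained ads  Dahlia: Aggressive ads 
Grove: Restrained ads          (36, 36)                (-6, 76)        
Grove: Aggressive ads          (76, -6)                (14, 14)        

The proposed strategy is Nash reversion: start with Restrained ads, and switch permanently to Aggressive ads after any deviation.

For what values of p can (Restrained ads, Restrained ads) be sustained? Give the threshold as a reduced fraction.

With no time discounting, the continuation probability p plays the role of the discount factor.
Grim-trigger IC: 36/(1−p) ≥ 76 + 14p/(1−p) ⇒ p ≥ (76−36)/(76−14) = 20/31.

20/31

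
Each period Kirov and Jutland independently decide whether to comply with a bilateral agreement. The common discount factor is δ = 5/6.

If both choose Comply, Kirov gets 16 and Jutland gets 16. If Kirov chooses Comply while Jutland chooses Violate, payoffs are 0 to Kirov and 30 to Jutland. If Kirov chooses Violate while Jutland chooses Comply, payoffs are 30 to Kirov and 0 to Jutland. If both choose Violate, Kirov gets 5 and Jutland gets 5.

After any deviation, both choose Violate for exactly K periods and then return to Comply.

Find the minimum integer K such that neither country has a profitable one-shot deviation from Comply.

2

No profitable deviation requires (16−5)(δ+…+δ^K) ≥ 30−16, i.e. δ+…+δ^K ≥ 14/11 ≈ 1.2727.
With δ = 5/6, the partial sums are K=1: 0.8333, K=2: 1.5278.
K = 2 is the first length at which the sum reaches 1.2727.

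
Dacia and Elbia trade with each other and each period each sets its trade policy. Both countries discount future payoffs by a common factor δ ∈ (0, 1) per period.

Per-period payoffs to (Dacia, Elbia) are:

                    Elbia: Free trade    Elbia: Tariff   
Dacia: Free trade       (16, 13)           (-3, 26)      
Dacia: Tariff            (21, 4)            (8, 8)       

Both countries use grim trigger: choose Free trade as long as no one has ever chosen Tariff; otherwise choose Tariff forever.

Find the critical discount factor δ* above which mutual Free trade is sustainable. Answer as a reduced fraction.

Dacia's threshold: (21−16)/(21−8) = 5/13.
Elbia's threshold: (26−13)/(26−8) = 13/18.
5/13 < 13/18, so Elbia binds and δ* = 13/18.

13/18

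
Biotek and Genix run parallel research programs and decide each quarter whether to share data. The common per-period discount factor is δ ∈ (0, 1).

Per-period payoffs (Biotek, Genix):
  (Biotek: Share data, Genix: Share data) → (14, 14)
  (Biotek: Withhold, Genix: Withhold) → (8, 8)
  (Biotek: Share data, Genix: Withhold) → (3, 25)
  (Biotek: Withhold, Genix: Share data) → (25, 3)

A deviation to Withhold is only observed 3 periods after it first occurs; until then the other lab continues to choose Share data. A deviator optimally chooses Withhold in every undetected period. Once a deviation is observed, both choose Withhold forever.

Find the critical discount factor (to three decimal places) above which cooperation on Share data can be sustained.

0.865

Deviating for the 3 undetected periods gains 25−14 = 11 per period over cooperation, then loses 14−8 = 6 per period forever once punishment starts.
Gain: 11(1 + δ + … + δ^2); loss: 6·δ^3/(1−δ).
No profitable deviation ⇔ 11(1−δ^3) ≤ 6·δ^3, i.e. δ^3 ≥ 11/(11+6) = 11/17.
Hence δ ≥ (11/17)^(1/3) ≈ 0.865.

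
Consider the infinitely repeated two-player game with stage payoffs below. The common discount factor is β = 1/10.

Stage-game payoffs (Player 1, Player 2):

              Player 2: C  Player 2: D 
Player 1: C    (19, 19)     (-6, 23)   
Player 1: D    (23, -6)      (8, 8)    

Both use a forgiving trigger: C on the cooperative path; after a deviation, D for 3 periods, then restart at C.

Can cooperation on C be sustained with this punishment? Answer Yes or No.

No

IC: β+…+β^3 ≥ (23−19)/(19−8) = 4/11.
At β = 1/10: partial sum = 0.1110 < 0.3636. Cooperation not sustainable.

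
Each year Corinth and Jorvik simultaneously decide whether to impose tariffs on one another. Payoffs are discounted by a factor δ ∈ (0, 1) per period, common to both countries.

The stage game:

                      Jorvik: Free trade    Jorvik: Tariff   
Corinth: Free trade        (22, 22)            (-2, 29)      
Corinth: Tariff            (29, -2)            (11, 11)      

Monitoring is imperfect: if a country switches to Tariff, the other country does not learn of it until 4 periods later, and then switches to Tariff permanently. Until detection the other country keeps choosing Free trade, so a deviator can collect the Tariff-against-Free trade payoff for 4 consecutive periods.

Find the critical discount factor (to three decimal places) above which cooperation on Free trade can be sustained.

0.790

Deviating for the 4 undetected periods gains 29−22 = 7 per period over cooperation, then loses 22−11 = 11 per period forever once punishment starts.
Gain: 7(1 + δ + … + δ^3); loss: 11·δ^4/(1−δ).
No profitable deviation ⇔ 7(1−δ^4) ≤ 11·δ^4, i.e. δ^4 ≥ 7/(7+11) = 7/18.
Hence δ ≥ (7/18)^(1/4) ≈ 0.790.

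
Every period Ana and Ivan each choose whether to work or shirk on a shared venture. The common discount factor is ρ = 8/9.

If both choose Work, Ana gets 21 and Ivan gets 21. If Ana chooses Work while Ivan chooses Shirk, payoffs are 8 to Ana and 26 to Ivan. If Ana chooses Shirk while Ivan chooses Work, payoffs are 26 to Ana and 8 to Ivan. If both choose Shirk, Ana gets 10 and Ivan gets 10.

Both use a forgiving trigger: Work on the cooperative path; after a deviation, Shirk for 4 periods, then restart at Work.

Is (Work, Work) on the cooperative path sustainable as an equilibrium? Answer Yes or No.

Yes

Comparing payoff streams over the 5 periods until play realigns: cooperate → 21(1+ρ+…+ρ^4); deviate → 26 + 10(ρ+…+ρ^4).
Cooperation is sustained iff (21−10)(ρ+…+ρ^4) ≥ 26−21.
ρ+…+ρ^4 = 8/9·(1−(8/9)^4)/(1−8/9) = 3.0056, and (26−21)/(21−10) = 0.4545.
3.0056 ≥ 0.4545, so cooperation is sustainable.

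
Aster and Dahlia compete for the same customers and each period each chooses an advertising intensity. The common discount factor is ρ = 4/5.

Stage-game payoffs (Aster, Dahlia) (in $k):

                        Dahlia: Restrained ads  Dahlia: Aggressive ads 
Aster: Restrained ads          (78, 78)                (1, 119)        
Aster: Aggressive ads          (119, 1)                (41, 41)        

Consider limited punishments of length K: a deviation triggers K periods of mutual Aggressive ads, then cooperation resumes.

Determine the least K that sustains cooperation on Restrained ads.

IC: ρ(1−ρ^K)/(1−ρ) ≥ (119−78)/(78−41) = 41/37.
With ρ = 4/5: need 1 − ρ^K ≥ 41/37·(1−4/5)/(4/5), i.e. ρ^K ≤ 0.7230.
Since (4/5)^1 = 0.8000 and (4/5)^2 = 0.6400, the smallest such K is 2.

2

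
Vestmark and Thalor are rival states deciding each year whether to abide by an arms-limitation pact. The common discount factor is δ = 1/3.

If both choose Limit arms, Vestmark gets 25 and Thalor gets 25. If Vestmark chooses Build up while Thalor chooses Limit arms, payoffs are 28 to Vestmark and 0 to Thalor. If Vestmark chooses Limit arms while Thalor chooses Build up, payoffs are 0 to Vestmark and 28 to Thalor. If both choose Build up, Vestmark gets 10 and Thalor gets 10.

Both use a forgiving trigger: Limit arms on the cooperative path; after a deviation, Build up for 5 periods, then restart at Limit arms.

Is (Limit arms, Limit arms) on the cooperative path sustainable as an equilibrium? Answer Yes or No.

A one-shot deviation gives 28 now, then 10 for 5 periods, then back to 25.
Gain from deviating: (28−25) today; loss: (25−10) in each of the next 5 periods.
No-deviation condition: (25−10)(δ+…+δ^5) ≥ 28−25, i.e. δ+…+δ^5 ≥ 1/5.
At δ = 1/3: δ+…+δ^5 = 0.4979 ≥ 0.2000.
So cooperation is sustainable.

Yes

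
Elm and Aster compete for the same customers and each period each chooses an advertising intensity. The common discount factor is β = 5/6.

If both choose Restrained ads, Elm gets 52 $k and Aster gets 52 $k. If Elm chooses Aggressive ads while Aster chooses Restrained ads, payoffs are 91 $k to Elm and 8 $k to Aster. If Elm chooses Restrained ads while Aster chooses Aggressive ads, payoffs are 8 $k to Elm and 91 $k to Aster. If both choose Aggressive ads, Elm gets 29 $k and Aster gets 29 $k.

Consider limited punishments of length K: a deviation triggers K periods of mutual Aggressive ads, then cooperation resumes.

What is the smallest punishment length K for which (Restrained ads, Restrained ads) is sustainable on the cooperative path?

Need Σ_{k=1}^{K} β^k ≥ (91−52)/(52−29) = 1.6957 at β = 5/6.
At K = 2 the sum is 1.5278 < 1.6957; at K = 3 it is 2.1065 ≥ 1.6957.
So the minimum punishment length is K = 3.

3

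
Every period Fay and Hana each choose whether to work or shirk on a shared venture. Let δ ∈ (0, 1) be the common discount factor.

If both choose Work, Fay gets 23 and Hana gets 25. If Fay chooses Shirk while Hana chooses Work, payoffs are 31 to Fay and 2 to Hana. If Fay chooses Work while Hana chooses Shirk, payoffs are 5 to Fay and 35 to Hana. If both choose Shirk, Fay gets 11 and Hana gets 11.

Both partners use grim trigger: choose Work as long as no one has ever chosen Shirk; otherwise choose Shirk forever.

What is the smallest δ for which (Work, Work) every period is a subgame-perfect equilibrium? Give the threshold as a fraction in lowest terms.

For Fay: deviation gain 31−23 = 8, per-period punishment loss 23−11 = 12. IC gives δ ≥ 8/20 = 2/5.
For Hana: gain 10, loss 14 per period, so δ ≥ 10/24 = 5/12.
The tighter constraint is Hana's, so cooperation needs δ ≥ 5/12.

5/12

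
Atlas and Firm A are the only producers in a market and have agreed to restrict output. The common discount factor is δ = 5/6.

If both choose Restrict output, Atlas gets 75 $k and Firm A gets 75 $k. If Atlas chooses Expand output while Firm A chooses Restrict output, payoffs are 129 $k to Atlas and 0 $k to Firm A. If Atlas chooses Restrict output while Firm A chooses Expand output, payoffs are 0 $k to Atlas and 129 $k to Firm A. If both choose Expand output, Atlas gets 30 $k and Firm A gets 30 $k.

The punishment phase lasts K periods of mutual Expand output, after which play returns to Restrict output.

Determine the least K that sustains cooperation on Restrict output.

2

IC: δ(1−δ^K)/(1−δ) ≥ (129−75)/(75−30) = 6/5.
With δ = 5/6: need 1 − δ^K ≥ 6/5·(1−5/6)/(5/6), i.e. δ^K ≤ 0.7600.
Since (5/6)^1 = 0.8333 and (5/6)^2 = 0.6944, the smallest such K is 2.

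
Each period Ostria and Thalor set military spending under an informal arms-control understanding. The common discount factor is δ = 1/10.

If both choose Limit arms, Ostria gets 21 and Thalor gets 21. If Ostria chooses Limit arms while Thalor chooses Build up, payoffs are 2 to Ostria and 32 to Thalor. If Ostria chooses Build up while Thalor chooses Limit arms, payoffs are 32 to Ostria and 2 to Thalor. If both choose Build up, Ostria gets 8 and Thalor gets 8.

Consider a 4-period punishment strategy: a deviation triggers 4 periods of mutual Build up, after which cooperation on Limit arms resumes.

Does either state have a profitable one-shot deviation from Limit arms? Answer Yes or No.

A one-shot deviation gives 32 now, then 8 for 4 periods, then back to 21.
Gain from deviating: (32−21) today; loss: (21−8) in each of the next 4 periods.
No-deviation condition: (21−8)(δ+…+δ^4) ≥ 32−21, i.e. δ+…+δ^4 ≥ 11/13.
At δ = 1/10: δ+…+δ^4 = 0.1111 < 0.8462.
So cooperation is not sustainable.

Yes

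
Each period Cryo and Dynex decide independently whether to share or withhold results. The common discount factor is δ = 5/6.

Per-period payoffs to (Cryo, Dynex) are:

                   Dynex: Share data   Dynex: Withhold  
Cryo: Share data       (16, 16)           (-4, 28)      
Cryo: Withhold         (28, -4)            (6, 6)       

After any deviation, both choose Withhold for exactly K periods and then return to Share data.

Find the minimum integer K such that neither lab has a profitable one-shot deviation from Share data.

2

IC: δ(1−δ^K)/(1−δ) ≥ (28−16)/(16−6) = 6/5.
With δ = 5/6: need 1 − δ^K ≥ 6/5·(1−5/6)/(5/6), i.e. δ^K ≤ 0.7600.
Since (5/6)^1 = 0.8333 and (5/6)^2 = 0.6944, the smallest such K is 2.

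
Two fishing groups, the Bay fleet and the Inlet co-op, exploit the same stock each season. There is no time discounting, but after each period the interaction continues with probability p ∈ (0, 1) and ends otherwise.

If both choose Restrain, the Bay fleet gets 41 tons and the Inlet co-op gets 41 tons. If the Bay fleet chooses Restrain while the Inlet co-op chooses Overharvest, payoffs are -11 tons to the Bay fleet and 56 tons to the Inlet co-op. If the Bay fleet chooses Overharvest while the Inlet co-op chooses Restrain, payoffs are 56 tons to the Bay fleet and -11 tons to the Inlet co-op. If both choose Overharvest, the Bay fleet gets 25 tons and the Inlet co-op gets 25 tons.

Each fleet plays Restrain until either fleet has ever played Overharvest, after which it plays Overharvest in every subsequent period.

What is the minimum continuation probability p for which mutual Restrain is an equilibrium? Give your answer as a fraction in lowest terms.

15/31

With no time discounting, the continuation probability p plays the role of the discount factor.
Grim-trigger IC: 41/(1−p) ≥ 56 + 25p/(1−p) ⇒ p ≥ (56−41)/(56−25) = 15/31.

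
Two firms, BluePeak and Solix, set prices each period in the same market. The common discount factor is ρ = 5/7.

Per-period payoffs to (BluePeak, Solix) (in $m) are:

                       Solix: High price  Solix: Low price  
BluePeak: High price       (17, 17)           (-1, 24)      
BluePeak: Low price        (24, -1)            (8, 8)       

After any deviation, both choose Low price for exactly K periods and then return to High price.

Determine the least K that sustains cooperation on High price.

2

No profitable deviation requires (17−8)(ρ+…+ρ^K) ≥ 24−17, i.e. ρ+…+ρ^K ≥ 7/9 ≈ 0.7778.
With ρ = 5/7, the partial sums are K=1: 0.7143, K=2: 1.2245.
K = 2 is the first length at which the sum reaches 0.7778.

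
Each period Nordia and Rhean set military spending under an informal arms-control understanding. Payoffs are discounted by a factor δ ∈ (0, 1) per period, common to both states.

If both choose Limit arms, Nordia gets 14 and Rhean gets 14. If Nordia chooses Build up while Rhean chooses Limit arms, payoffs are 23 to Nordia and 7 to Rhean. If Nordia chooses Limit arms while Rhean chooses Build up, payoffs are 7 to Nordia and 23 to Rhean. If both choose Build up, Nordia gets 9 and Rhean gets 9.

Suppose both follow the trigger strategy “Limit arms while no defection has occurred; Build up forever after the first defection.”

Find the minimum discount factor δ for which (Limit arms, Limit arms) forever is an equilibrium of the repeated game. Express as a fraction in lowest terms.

Under grim trigger the critical discount factor is (T−C)/(T−P) with T = 23, C = 14, P = 9.
δ* = (23−14)/(23−9) = 9/14.

9/14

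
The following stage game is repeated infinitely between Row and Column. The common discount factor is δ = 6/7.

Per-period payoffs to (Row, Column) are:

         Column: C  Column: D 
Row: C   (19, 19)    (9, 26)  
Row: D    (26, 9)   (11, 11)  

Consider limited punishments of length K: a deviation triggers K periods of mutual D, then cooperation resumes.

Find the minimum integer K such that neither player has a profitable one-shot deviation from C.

No profitable deviation requires (19−11)(δ+…+δ^K) ≥ 26−19, i.e. δ+…+δ^K ≥ 7/8 ≈ 0.8750.
With δ = 6/7, the partial sums are K=1: 0.8571, K=2: 1.5918.
K = 2 is the first length at which the sum reaches 0.8750.

2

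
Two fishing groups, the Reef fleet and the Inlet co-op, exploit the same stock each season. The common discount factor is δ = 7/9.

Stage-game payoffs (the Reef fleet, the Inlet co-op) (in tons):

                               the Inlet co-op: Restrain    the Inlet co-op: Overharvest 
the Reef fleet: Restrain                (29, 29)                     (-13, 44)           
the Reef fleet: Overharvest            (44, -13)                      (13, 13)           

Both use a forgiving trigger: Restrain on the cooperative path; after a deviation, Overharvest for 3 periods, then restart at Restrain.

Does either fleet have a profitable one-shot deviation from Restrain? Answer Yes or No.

No

IC: δ+…+δ^3 ≥ (44−29)/(29−13) = 15/16.
At δ = 7/9: partial sum = 1.8532 ≥ 0.9375. Cooperation sustainable.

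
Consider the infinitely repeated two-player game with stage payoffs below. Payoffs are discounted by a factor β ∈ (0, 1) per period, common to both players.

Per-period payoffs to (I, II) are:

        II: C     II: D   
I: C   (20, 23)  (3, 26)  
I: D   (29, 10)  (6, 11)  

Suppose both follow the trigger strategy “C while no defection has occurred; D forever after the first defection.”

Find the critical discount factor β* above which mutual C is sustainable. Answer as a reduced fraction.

9/23

I's threshold: (29−20)/(29−6) = 9/23.
II's threshold: (26−23)/(26−11) = 1/5.
9/23 > 1/5, so I binds and β* = 9/23.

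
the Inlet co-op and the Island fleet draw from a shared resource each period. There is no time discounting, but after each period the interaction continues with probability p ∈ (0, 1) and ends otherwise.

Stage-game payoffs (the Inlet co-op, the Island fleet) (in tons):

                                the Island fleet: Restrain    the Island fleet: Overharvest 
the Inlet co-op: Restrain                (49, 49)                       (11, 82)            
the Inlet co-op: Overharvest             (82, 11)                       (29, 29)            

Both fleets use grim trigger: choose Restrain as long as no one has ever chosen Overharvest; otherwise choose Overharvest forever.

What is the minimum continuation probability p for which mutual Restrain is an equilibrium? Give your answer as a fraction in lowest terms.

33/53

With no time discounting, the continuation probability p plays the role of the discount factor.
Grim-trigger IC: 49/(1−p) ≥ 82 + 29p/(1−p) ⇒ p ≥ (82−49)/(82−29) = 33/53.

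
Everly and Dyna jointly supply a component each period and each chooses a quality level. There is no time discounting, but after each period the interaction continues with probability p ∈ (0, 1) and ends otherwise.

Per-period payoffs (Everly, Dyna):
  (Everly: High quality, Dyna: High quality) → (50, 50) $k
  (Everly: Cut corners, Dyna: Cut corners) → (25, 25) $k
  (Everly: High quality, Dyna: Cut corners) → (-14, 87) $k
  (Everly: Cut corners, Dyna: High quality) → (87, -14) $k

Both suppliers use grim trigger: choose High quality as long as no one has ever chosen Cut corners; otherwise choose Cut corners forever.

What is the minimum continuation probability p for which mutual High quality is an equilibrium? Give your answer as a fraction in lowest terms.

With no time discounting, the continuation probability p plays the role of the discount factor.
Grim-trigger IC: 50/(1−p) ≥ 87 + 25p/(1−p) ⇒ p ≥ (87−50)/(87−25) = 37/62.

37/62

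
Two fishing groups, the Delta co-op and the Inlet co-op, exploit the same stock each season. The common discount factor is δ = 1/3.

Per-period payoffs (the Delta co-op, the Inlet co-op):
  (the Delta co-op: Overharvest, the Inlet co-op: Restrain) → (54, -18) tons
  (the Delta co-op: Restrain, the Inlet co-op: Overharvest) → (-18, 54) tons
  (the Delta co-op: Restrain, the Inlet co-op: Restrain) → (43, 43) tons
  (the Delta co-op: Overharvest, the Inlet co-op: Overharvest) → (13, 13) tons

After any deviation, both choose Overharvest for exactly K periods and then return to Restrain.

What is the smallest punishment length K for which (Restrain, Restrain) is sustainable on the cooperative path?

No profitable deviation requires (43−13)(δ+…+δ^K) ≥ 54−43, i.e. δ+…+δ^K ≥ 11/30 ≈ 0.3667.
With δ = 1/3, the partial sums are K=1: 0.3333, K=2: 0.4444.
K = 2 is the first length at which the sum reaches 0.3667.

2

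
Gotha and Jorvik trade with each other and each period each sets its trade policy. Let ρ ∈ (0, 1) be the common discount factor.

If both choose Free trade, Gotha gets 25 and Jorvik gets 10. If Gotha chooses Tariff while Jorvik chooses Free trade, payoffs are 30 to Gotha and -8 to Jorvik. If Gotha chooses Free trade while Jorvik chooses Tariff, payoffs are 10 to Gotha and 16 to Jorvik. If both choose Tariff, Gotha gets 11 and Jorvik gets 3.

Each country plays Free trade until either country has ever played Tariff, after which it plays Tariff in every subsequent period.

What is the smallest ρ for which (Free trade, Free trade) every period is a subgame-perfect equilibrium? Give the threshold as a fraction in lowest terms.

6/13

Gotha: cooperation gives 25 each period; deviation gives 30 once then 11 forever.
  25/(1−ρ) ≥ 30 + 11ρ/(1−ρ) ⇒ ρ ≥ 5/19.
Jorvik: cooperation gives 10 each period; deviation gives 16 once then 3 forever.
  ρ ≥ 6/13.
Both must hold, so the binding constraint is Jorvik's: ρ ≥ 6/13.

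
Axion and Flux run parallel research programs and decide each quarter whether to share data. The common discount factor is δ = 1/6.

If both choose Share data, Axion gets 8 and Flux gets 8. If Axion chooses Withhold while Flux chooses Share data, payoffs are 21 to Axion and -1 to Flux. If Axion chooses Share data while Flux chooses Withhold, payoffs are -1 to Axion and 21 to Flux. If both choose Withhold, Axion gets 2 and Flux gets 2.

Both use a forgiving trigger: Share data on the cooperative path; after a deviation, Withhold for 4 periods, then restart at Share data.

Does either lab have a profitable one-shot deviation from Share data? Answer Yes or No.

IC: δ+…+δ^4 ≥ (21−8)/(8−2) = 13/6.
At δ = 1/6: partial sum = 0.1998 < 2.1667. Cooperation not sustainable.

Yes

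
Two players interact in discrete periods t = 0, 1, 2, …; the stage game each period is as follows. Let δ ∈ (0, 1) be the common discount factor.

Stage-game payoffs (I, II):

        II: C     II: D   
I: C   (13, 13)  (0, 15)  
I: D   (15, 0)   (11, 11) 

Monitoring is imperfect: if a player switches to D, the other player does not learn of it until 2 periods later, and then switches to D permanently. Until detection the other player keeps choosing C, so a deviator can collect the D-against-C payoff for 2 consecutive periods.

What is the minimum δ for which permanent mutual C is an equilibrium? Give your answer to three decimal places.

The best deviation is to choose D for all 2 undetected periods, earning 15 each, then 11 forever once detected.
Deviation value: 15(1−δ^2)/(1−δ) + 11δ^2/(1−δ); cooperation value: 13/(1−δ).
IC: 13 ≥ 15(1−δ^2) + 11δ^2 = 15 − 4δ^2.
So δ^2 ≥ 2/4 = 1/2, giving δ ≥ (1/2)^(1/2) ≈ 0.707.

0.707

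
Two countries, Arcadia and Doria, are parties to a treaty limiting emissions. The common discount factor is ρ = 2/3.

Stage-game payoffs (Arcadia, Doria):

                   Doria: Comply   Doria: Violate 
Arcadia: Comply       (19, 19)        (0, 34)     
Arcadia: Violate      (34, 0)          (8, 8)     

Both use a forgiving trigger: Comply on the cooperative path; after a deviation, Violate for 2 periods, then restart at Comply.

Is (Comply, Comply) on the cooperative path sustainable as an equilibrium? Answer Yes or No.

A one-shot deviation gives 34 now, then 8 for 2 periods, then back to 19.
Gain from deviating: (34−19) today; loss: (19−8) in each of the next 2 periods.
No-deviation condition: (19−8)(ρ+…+ρ^2) ≥ 34−19, i.e. ρ+…+ρ^2 ≥ 15/11.
At ρ = 2/3: ρ+…+ρ^2 = 1.1111 < 1.3636.
So cooperation is not sustainable.

No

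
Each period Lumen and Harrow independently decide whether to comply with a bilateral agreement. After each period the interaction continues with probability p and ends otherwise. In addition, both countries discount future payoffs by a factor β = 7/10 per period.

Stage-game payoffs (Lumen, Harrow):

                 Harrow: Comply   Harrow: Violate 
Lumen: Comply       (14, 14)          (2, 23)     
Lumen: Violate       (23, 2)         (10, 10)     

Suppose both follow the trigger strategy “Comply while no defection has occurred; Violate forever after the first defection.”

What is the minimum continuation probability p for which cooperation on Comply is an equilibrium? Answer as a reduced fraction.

90/91

Expected continuation weight on next period's payoff is β·p = 7/10·p, which plays the role of the discount factor.
Cooperation requires 7/10·p ≥ (23−14)/(23−10) = 9/13, hence p ≥ 90/91.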